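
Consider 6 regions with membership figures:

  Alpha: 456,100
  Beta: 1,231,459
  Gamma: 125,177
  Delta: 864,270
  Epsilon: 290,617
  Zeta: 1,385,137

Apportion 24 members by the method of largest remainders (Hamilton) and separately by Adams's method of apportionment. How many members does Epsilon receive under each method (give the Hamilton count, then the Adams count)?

1 and 2

Hamilton: Alpha 2, Beta 7, Gamma 1, Delta 5, Epsilon 1, Zeta 8.
Adams: Alpha 3, Beta 6, Gamma 1, Delta 5, Epsilon 2, Zeta 7.
Epsilon gets 1 under Hamilton and 2 under Adams.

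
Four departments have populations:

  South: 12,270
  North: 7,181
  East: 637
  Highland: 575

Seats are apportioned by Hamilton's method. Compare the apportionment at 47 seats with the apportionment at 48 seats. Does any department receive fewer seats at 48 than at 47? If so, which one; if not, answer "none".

At 47 seats: South 28, North 16, East 2, Highland 1.
At 48 seats: South 29, North 17, East 1, Highland 1.
East drops from 2 to 1.

East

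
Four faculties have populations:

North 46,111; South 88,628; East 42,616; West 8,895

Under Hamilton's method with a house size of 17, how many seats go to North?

4

The standard divisor is 186250/17 ≈ 10955.882.
Standard quotas: North 4.2088, South 8.0895, East 3.8898, West 0.8119.
Lower quotas: North 4, South 8, East 3, West 0 (sum 15, leaving 2 seats).
Remainders in descending order: East 0.8898, West 0.8119, North 0.2088, South 0.0895.
Largest remainders: East, West receive the extra seats.
North receives 4.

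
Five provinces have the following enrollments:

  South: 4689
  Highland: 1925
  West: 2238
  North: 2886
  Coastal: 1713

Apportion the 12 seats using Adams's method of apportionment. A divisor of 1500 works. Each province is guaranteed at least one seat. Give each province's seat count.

South 4, Highland 2, West 2, North 2, Coastal 2

With modified divisor 1500: modified quotas South 3.126, Highland 1.283, West 1.492, North 1.924, Coastal 1.142.
Rounding up: South 4, Highland 2, West 2, North 2, Coastal 2 (total 12).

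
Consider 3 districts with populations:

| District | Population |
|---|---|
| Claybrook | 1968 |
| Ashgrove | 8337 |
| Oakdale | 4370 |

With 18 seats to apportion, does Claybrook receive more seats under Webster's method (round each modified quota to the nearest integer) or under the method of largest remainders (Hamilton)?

Webster: Claybrook 2, Ashgrove 10, Oakdale 6.
Hamilton: Claybrook 3, Ashgrove 10, Oakdale 5.
Claybrook gets 2 under Webster and 3 under Hamilton.

Hamilton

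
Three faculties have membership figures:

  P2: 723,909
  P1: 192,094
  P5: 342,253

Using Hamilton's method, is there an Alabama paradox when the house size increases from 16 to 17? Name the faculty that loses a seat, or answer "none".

At 16 seats: P2 9, P1 3, P5 4.
At 17 seats: P2 10, P1 2, P5 5.
P1 drops from 3 to 2.

P1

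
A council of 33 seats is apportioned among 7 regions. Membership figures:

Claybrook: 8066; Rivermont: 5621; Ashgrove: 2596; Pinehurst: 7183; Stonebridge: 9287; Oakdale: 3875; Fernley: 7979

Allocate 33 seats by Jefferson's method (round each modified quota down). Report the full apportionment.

Claybrook 6, Rivermont 4, Ashgrove 2, Pinehurst 5, Stonebridge 7, Oakdale 3, Fernley 6

Standard divisor 44607/33 ≈ 1351.727; standard quotas: Claybrook 5.967, Rivermont 4.158, Ashgrove 1.921, Pinehurst 5.314, Stonebridge 6.870, Oakdale 2.867, Fernley 5.903.
Rounding down gives 5, 4, 1, 5, 6, 2, 5 = 28 seats, so the divisor must be adjusted.
With modified divisor 1240: modified quotas Claybrook 6.505, Rivermont 4.533, Ashgrove 2.094, Pinehurst 5.793, Stonebridge 7.490, Oakdale 3.125, Fernley 6.435.
Rounding down: Claybrook 6, Rivermont 4, Ashgrove 2, Pinehurst 5, Stonebridge 7, Oakdale 3, Fernley 6 (total 33).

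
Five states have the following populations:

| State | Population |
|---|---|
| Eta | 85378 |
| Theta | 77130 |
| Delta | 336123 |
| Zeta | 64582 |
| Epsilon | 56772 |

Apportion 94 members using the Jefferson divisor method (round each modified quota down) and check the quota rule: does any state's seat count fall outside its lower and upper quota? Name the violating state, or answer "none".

Standard quotas: Eta 12.945, Theta 11.694, Delta 50.962, Zeta 9.792, Epsilon 8.608.
Jefferson allocation: Eta 13, Theta 11, Delta 52, Zeta 10, Epsilon 8.
Delta has quota 50.962 (lower 50, upper 51) but receives 52 — outside the quota interval.

Delta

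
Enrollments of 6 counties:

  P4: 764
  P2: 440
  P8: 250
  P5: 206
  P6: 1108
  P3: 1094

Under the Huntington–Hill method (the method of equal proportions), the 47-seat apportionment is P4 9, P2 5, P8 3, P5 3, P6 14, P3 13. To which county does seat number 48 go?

Priority for the next seat is population ÷ (√(s·(s+1))).
Priorities: P4 80.533, P2 80.333, P8 72.169, P5 59.467, P6 76.459, P3 81.093.
Highest priority: P3.

P3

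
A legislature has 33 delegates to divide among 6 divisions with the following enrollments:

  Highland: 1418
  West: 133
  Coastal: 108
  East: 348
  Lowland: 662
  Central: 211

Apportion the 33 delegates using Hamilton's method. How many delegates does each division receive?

The standard divisor is 2880/33 ≈ 87.273.
Standard quotas: Highland 16.248, West 1.524, Coastal 1.238, East 3.987, Lowland 7.585, Central 2.418.
Lower quotas: Highland 16, West 1, Coastal 1, East 3, Lowland 7, Central 2 (sum 30, leaving 3 seats).
Remainders in descending order: East 0.988, Lowland 0.585, West 0.524, Central 0.418, Highland 0.248, Coastal 0.237.
Largest remainders: East, Lowland, West receive the extra seats.

Highland: 16, West: 2, Coastal: 1, East: 4, Lowland: 8, Central: 2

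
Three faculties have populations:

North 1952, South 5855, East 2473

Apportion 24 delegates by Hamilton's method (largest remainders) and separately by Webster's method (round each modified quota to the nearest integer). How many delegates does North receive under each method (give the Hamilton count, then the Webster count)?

4 and 5

Hamilton: North 4, South 14, East 6.
Webster: North 5, South 13, East 6.
North gets 4 under Hamilton and 5 under Webster.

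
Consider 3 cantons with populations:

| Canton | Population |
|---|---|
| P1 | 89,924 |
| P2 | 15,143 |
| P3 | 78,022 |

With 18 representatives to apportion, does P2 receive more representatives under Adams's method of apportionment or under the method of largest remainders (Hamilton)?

Adams: P1 9, P2 2, P3 7.
Hamilton: P1 9, P2 1, P3 8.
P2 gets 2 under Adams and 1 under Hamilton.

Adams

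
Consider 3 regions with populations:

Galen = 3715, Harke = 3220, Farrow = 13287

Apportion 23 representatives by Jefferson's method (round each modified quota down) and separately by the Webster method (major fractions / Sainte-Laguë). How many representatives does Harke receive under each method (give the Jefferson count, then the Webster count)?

Jefferson: Galen 4, Harke 3, Farrow 16.
Webster: Galen 4, Harke 4, Farrow 15.
Harke gets 3 under Jefferson and 4 under Webster.

3 and 4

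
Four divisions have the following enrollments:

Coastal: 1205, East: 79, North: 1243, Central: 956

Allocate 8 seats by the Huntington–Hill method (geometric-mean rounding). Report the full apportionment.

With divisor 500: modified quotas Coastal 2.410, East 0.158, North 2.486, Central 1.912.
Geometric-mean thresholds: Coastal √(2·3)=2.449, East (min 1), North √(2·3)=2.449, Central √(1·2)=1.414.
Each quota rounded against its threshold gives Coastal 2, East 1, North 3, Central 2 (total 8).

Coastal=2; East=1; North=3; Central=2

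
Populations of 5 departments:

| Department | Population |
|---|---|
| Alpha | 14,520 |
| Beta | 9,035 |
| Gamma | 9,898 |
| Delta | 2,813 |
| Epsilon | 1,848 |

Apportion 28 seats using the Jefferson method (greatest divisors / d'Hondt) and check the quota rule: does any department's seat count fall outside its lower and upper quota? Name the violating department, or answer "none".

none

Standard quotas: Alpha 10.667, Beta 6.637, Gamma 7.271, Delta 2.067, Epsilon 1.358.
Jefferson allocation: Alpha 11, Beta 7, Gamma 7, Delta 2, Epsilon 1.
Every allocation lies between the lower and upper quota.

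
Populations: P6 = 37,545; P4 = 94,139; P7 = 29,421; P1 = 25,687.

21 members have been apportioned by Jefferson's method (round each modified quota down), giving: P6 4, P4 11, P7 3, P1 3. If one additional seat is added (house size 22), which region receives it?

Priority for the next seat is population ÷ (current seats + 1).
Priorities: P6 7509.000, P4 7844.917, P7 7355.250, P1 6421.750.
Highest priority: P4.

P4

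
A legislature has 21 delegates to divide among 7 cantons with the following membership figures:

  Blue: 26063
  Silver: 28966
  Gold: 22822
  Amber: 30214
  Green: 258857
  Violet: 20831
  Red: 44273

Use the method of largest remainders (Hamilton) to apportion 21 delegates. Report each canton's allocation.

Blue 1; Silver 1; Gold 1; Amber 2; Green 13; Violet 1; Red 2

Total 432026; standard divisor 432026/21 ≈ 20572.667.
Standard quotas: Blue 1.2669, Silver 1.4080, Gold 1.1093, Amber 1.4686, Green 12.5826, Violet 1.0126, Red 2.1520.
Lower quotas: Blue 1, Silver 1, Gold 1, Amber 1, Green 12, Violet 1, Red 2 (sum 19, leaving 2 seats).
Remainders in descending order: Green 0.5826, Amber 0.4686, Silver 0.4080, Blue 0.2669, Red 0.1520, Gold 0.1093, Violet 0.0126.
Largest remainders: Green, Amber receive the extra seats.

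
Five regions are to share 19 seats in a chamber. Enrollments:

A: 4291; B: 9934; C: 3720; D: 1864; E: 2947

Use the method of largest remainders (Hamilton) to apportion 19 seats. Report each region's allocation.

The standard divisor is 22756/19 ≈ 1197.684.
Standard quotas: A 3.5827, B 8.2943, C 3.1060, D 1.5563, E 2.4606.
Lower quotas: A 3, B 8, C 3, D 1, E 2 (sum 17, leaving 2 seats).
Remainders in descending order: A 0.5827, D 0.5563, E 0.4606, B 0.2943, C 0.1060.
The surplus seats go to A, D.

A 4; B 8; C 3; D 2; E 2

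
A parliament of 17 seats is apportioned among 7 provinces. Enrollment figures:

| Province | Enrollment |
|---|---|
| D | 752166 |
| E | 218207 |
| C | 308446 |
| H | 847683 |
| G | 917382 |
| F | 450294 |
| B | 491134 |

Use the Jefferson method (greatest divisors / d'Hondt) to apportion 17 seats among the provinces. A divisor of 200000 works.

D 3; E 1; C 1; H 4; G 4; F 2; B 2

With modified divisor 200000: modified quotas D 3.761, E 1.091, C 1.542, H 4.238, G 4.587, F 2.251, B 2.456.
Rounding down: D 3, E 1, C 1, H 4, G 4, F 2, B 2 (total 17).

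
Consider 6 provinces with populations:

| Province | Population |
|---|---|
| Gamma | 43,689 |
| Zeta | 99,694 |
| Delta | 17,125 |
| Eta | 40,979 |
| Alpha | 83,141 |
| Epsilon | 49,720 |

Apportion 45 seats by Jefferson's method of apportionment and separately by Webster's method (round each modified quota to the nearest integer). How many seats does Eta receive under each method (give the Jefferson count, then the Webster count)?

Jefferson: Gamma 6, Zeta 14, Delta 2, Eta 5, Alpha 11, Epsilon 7.
Webster: Gamma 6, Zeta 13, Delta 2, Eta 6, Alpha 11, Epsilon 7.
Eta gets 5 under Jefferson and 6 under Webster.

5 and 6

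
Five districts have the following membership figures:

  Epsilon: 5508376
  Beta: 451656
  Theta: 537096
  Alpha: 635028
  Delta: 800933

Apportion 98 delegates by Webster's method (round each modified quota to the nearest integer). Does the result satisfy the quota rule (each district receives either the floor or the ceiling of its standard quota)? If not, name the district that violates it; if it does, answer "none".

Standard quotas: Epsilon 68.047, Beta 5.579, Theta 6.635, Alpha 7.845, Delta 9.894.
Webster allocation: Epsilon 67, Beta 6, Theta 7, Alpha 8, Delta 10.
Epsilon has quota 68.047 (lower 68, upper 69) but receives 67 — outside the quota interval.

Epsilon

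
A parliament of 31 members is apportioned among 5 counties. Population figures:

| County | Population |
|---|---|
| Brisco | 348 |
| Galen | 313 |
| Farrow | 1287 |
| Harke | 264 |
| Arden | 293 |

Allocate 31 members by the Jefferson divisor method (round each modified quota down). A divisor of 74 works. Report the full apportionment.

Brisco 4, Galen 4, Farrow 17, Harke 3, Arden 3

With modified divisor 74: modified quotas Brisco 4.703, Galen 4.230, Farrow 17.392, Harke 3.568, Arden 3.959.
Rounding down: Brisco 4, Galen 4, Farrow 17, Harke 3, Arden 3 (total 31).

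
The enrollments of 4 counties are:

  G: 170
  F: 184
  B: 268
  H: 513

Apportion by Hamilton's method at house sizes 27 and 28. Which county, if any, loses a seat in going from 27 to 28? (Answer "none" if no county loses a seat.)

F

At 27 seats: G 4, F 5, B 6, H 12.
At 28 seats: G 4, F 4, B 7, H 13.
F drops from 5 to 4.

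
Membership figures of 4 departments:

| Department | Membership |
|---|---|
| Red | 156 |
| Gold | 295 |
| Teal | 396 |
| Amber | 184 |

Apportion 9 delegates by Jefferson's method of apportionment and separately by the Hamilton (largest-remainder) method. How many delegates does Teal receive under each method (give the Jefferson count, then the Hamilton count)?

Jefferson: Red 1, Gold 3, Teal 4, Amber 1.
Hamilton: Red 1, Gold 3, Teal 3, Amber 2.
Teal gets 4 under Jefferson and 3 under Hamilton.

4 and 3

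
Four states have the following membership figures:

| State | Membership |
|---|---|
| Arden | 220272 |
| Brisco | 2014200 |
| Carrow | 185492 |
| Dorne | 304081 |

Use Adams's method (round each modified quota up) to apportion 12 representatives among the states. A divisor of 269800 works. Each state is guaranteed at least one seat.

With modified divisor 269800: modified quotas Arden 0.816, Brisco 7.466, Carrow 0.688, Dorne 1.127.
Rounding up: Arden 1, Brisco 8, Carrow 1, Dorne 2 (total 12).

Arden 1, Brisco 8, Carrow 1, Dorne 2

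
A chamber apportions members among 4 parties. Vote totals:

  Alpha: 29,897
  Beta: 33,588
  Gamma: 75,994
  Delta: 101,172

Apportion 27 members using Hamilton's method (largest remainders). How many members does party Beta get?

Total 240651; standard divisor 240651/27 = 8913.
Standard quotas: Alpha 3.3543, Beta 3.7684, Gamma 8.5262, Delta 11.3511.
Lower quotas: Alpha 3, Beta 3, Gamma 8, Delta 11 (sum 25, leaving 2 seats).
Remainders in descending order: Beta 0.7684, Gamma 0.5262, Alpha 0.3543, Delta 0.3511.
Largest remainders: Beta, Gamma receive the extra seats.
Beta receives 4.

4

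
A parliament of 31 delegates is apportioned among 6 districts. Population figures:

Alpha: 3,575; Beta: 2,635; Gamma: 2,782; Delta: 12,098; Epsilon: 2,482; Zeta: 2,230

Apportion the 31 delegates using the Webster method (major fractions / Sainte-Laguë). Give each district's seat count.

Alpha=4; Beta=3; Gamma=3; Delta=15; Epsilon=3; Zeta=3

Standard divisor 25802/31 ≈ 832.323; standard quotas: Alpha 4.295, Beta 3.166, Gamma 3.342, Delta 14.535, Epsilon 2.982, Zeta 2.679.
Rounding to the nearest integer gives Alpha 4, Beta 3, Gamma 3, Delta 15, Epsilon 3, Zeta 3 — total 31, matching the house size, so no adjustment is needed.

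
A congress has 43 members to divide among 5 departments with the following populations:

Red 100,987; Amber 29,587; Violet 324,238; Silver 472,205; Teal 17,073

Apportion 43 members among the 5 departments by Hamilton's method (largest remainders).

Total 944090; standard divisor 944090/43 ≈ 21955.581.
Standard quotas: Red 4.5996, Amber 1.3476, Violet 14.7679, Silver 21.5073, Teal 0.7776.
Lower quotas: Red 4, Amber 1, Violet 14, Silver 21, Teal 0 (sum 40, leaving 3 seats).
Remainders in descending order: Teal 0.7776, Violet 0.7679, Red 0.5996, Silver 0.5073, Amber 0.3476.
Largest remainders: Teal, Violet, Red receive the extra seats.

Red 5; Amber 1; Violet 15; Silver 21; Teal 1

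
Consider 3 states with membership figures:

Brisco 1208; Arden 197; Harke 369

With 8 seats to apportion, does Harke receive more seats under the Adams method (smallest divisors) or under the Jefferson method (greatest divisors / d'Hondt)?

Adams: Brisco 5, Arden 1, Harke 2.
Jefferson: Brisco 6, Arden 1, Harke 1.
Harke gets 2 under Adams and 1 under Jefferson.

Adams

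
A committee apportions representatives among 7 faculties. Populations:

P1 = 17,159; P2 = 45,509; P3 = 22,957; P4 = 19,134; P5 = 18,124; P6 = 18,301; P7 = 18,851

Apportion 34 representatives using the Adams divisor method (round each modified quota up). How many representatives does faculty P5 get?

Standard divisor 160035/34 ≈ 4706.912; standard quotas: P1 3.645, P2 9.669, P3 4.877, P4 4.065, P5 3.851, P6 3.888, P7 4.005.
Rounding up gives 4, 10, 5, 5, 4, 4, 5 = 37 seats, so the divisor must be adjusted.
With modified divisor 5400: modified quotas P1 3.178, P2 8.428, P3 4.251, P4 3.543, P5 3.356, P6 3.389, P7 3.491.
Rounding up: P1 4, P2 9, P3 5, P4 4, P5 4, P6 4, P7 4 (total 34).
P5 receives 4.

4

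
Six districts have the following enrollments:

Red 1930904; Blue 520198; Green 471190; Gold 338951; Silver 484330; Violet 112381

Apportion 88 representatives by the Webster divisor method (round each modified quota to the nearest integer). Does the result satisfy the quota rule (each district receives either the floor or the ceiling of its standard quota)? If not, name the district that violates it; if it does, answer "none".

Red

Standard quotas: Red 44.044, Blue 11.866, Green 10.748, Gold 7.731, Silver 11.048, Violet 2.563.
Webster allocation: Red 43, Blue 12, Green 11, Gold 8, Silver 11, Violet 3.
Red has quota 44.044 (lower 44, upper 45) but receives 43 — outside the quota interval.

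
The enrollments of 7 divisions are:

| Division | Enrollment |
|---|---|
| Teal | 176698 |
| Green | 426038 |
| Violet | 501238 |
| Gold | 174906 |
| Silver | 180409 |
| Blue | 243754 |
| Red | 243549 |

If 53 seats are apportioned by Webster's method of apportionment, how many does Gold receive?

Standard divisor 1946592/53 ≈ 36728.151; standard quotas: Teal 4.811, Green 11.600, Violet 13.647, Gold 4.762, Silver 4.912, Blue 6.637, Red 6.631.
Rounding to the nearest integer gives 5, 12, 14, 5, 5, 7, 7 = 55 seats, so the divisor must be adjusted.
With modified divisor 37300: modified quotas Teal 4.737, Green 11.422, Violet 13.438, Gold 4.689, Silver 4.837, Blue 6.535, Red 6.529.
Rounding to the nearest integer: Teal 5, Green 11, Violet 13, Gold 5, Silver 5, Blue 7, Red 7 (total 53).
Gold receives 5.

5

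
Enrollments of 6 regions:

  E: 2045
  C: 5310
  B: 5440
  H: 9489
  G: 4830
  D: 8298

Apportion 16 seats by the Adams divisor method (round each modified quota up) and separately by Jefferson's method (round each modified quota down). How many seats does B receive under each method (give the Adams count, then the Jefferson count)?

3 and 2

Adams: E 1, C 2, B 3, H 4, G 2, D 4.
Jefferson: E 1, C 2, B 2, H 5, G 2, D 4.
B gets 3 under Adams and 2 under Jefferson.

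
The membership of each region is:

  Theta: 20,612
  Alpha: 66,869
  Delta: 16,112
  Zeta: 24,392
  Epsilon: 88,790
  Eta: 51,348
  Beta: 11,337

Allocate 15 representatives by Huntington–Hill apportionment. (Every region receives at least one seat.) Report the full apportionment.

With divisor 19579: modified quotas Theta 1.053, Alpha 3.415, Delta 0.823, Zeta 1.246, Epsilon 4.535, Eta 2.623, Beta 0.579.
Geometric-mean thresholds: Theta √(1·2)=1.414, Alpha √(3·4)=3.464, Delta (min 1), Zeta √(1·2)=1.414, Epsilon √(4·5)=4.472, Eta √(2·3)=2.449, Beta (min 1).
Each quota rounded against its threshold gives Theta 1, Alpha 3, Delta 1, Zeta 1, Epsilon 5, Eta 3, Beta 1 (total 15).

Theta 1, Alpha 3, Delta 1, Zeta 1, Epsilon 5, Eta 3, Beta 1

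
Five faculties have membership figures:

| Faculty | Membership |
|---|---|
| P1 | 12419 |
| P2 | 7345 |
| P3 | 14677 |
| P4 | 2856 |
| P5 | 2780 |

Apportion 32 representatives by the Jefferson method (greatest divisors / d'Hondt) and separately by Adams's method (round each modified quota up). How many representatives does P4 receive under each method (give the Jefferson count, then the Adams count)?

2 and 3

Jefferson: P1 10, P2 6, P3 12, P4 2, P5 2.
Adams: P1 9, P2 6, P3 11, P4 3, P5 3.
P4 gets 2 under Jefferson and 3 under Adams.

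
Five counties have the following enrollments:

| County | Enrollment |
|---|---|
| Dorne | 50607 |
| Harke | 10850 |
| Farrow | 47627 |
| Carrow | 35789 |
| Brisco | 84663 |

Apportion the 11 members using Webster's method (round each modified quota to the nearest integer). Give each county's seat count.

Dorne 2, Harke 1, Farrow 2, Carrow 2, Brisco 4

Standard divisor 229536/11 ≈ 20866.909; standard quotas: Dorne 2.425, Harke 0.520, Farrow 2.282, Carrow 1.715, Brisco 4.057.
Rounding to the nearest integer gives Dorne 2, Harke 1, Farrow 2, Carrow 2, Brisco 4 — total 11, matching the house size, so no adjustment is needed.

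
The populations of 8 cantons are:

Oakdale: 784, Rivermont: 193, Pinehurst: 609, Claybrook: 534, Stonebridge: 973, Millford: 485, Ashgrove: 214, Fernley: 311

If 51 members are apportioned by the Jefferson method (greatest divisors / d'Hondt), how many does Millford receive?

6

Standard divisor 4103/51 ≈ 80.451; standard quotas: Oakdale 9.745, Rivermont 2.399, Pinehurst 7.570, Claybrook 6.638, Stonebridge 12.094, Millford 6.029, Ashgrove 2.660, Fernley 3.866.
Rounding down gives 9, 2, 7, 6, 12, 6, 2, 3 = 47 seats, so the divisor must be adjusted.
With modified divisor 75: modified quotas Oakdale 10.453, Rivermont 2.573, Pinehurst 8.120, Claybrook 7.120, Stonebridge 12.973, Millford 6.467, Ashgrove 2.853, Fernley 4.147.
Rounding down: Oakdale 10, Rivermont 2, Pinehurst 8, Claybrook 7, Stonebridge 12, Millford 6, Ashgrove 2, Fernley 4 (total 51).
Millford receives 6.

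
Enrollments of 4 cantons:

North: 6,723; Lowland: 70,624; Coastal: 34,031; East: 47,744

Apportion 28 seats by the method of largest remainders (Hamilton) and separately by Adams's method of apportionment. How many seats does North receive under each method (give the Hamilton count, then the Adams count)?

1 and 2

Hamilton: North 1, Lowland 13, Coastal 6, East 8.
Adams: North 2, Lowland 12, Coastal 6, East 8.
North gets 1 under Hamilton and 2 under Adams.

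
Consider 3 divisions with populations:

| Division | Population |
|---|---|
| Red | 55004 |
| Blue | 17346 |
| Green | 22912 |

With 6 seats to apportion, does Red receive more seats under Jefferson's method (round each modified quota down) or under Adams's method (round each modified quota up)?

Jefferson: Red 4, Blue 1, Green 1.
Adams: Red 3, Blue 1, Green 2.
Red gets 4 under Jefferson and 3 under Adams.

Jefferson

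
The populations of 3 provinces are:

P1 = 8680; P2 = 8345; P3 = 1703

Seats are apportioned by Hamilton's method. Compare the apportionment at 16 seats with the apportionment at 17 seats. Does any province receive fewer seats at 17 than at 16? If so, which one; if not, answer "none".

P3

At 16 seats: P1 7, P2 7, P3 2.
At 17 seats: P1 8, P2 8, P3 1.
P3 drops from 2 to 1.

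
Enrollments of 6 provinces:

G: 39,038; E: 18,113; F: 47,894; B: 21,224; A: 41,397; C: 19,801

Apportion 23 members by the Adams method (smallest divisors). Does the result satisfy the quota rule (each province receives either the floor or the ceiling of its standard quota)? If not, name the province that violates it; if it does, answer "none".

Standard quotas: G 4.790, E 2.222, F 5.876, B 2.604, A 5.079, C 2.429.
Adams allocation: G 5, E 2, F 5, B 3, A 5, C 3.
Every allocation lies between the lower and upper quota.

none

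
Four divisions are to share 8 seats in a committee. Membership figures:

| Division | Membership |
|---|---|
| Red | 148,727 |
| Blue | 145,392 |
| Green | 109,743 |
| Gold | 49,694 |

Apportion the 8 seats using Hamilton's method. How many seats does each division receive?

Red 3, Blue 2, Green 2, Gold 1

Total 453556; standard divisor 453556/8 ≈ 56694.5.
Standard quotas: Red 2.6233, Blue 2.5645, Green 1.9357, Gold 0.8765.
Lower quotas: Red 2, Blue 2, Green 1, Gold 0 (sum 5, leaving 3 seats).
Remainders in descending order: Green 0.9357, Gold 0.8765, Red 0.6233, Blue 0.5645.
Largest remainders: Green, Gold, Red receive the extra seats.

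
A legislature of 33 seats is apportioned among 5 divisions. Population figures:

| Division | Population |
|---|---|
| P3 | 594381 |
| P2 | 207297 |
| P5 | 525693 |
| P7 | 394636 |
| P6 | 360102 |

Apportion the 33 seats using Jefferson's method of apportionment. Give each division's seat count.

P3 10; P2 3; P5 8; P7 6; P6 6

Standard divisor 2082109/33 ≈ 63094.212; standard quotas: P3 9.421, P2 3.286, P5 8.332, P7 6.255, P6 5.707.
Rounding down gives 9, 3, 8, 6, 5 = 31 seats, so the divisor must be adjusted.
With modified divisor 58900: modified quotas P3 10.091, P2 3.519, P5 8.925, P7 6.700, P6 6.114.
Rounding down: P3 10, P2 3, P5 8, P7 6, P6 6 (total 33).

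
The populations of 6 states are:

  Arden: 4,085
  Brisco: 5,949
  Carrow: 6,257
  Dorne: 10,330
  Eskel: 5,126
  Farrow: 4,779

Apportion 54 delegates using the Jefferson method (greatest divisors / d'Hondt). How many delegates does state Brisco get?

Standard divisor 36526/54 ≈ 676.407; standard quotas: Arden 6.039, Brisco 8.795, Carrow 9.250, Dorne 15.272, Eskel 7.578, Farrow 7.065.
Rounding down gives 6, 8, 9, 15, 7, 7 = 52 seats, so the divisor must be adjusted.
With modified divisor 643: modified quotas Arden 6.353, Brisco 9.252, Carrow 9.731, Dorne 16.065, Eskel 7.972, Farrow 7.432.
Rounding down: Arden 6, Brisco 9, Carrow 9, Dorne 16, Eskel 7, Farrow 7 (total 54).
Brisco receives 9.

9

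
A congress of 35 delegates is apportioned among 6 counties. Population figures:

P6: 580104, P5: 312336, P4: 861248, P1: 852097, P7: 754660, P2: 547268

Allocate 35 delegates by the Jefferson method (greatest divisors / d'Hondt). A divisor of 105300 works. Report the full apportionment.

P6: 5; P5: 2; P4: 8; P1: 8; P7: 7; P2: 5

With modified divisor 105300: modified quotas P6 5.509, P5 2.966, P4 8.179, P1 8.092, P7 7.167, P2 5.197.
Rounding down: P6 5, P5 2, P4 8, P1 8, P7 7, P2 5 (total 35).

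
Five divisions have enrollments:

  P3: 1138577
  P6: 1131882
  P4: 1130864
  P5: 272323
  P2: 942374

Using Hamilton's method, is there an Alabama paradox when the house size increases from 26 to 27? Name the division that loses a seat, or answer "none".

P5

At 26 seats: P3 7, P6 6, P4 6, P5 2, P2 5.
At 27 seats: P3 7, P6 7, P4 7, P5 1, P2 5.
P5 drops from 2 to 1.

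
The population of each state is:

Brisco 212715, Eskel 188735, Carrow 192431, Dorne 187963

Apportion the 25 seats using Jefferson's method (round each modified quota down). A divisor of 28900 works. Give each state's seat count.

Brisco=7, Eskel=6, Carrow=6, Dorne=6

With modified divisor 28900: modified quotas Brisco 7.360, Eskel 6.531, Carrow 6.659, Dorne 6.504.
Rounding down: Brisco 7, Eskel 6, Carrow 6, Dorne 6 (total 25).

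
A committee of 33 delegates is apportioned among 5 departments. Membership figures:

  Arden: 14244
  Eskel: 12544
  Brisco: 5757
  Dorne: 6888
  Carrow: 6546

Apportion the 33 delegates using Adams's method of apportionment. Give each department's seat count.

Standard divisor 45979/33 ≈ 1393.303; standard quotas: Arden 10.223, Eskel 9.003, Brisco 4.132, Dorne 4.944, Carrow 4.698.
Rounding up gives 11, 10, 5, 5, 5 = 36 seats, so the divisor must be adjusted.
With modified divisor 1500: modified quotas Arden 9.496, Eskel 8.363, Brisco 3.838, Dorne 4.592, Carrow 4.364.
Rounding up: Arden 10, Eskel 9, Brisco 4, Dorne 5, Carrow 5 (total 33).

Arden 10, Eskel 9, Brisco 4, Dorne 5, Carrow 5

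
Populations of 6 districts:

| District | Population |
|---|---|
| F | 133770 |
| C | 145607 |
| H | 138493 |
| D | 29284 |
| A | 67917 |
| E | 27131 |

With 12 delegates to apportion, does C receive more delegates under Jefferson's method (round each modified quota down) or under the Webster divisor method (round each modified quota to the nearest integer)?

Jefferson: F 3, C 4, H 4, D 0, A 1, E 0.
Webster: F 3, C 3, H 3, D 1, A 1, E 1.
C gets 4 under Jefferson and 3 under Webster.

Jefferson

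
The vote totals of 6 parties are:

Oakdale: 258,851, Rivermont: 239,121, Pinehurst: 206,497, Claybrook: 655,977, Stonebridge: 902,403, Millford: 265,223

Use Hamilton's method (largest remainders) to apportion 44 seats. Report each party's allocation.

Oakdale=4, Rivermont=4, Pinehurst=4, Claybrook=11, Stonebridge=16, Millford=5

Total 2528072; standard divisor 2528072/44 ≈ 57456.182.
Standard quotas: Oakdale 4.5052, Rivermont 4.1618, Pinehurst 3.5940, Claybrook 11.4170, Stonebridge 15.7059, Millford 4.6161.
Lower quotas: Oakdale 4, Rivermont 4, Pinehurst 3, Claybrook 11, Stonebridge 15, Millford 4 (sum 41, leaving 3 seats).
Remainders in descending order: Stonebridge 0.7059, Millford 0.6161, Pinehurst 0.5940, Oakdale 0.5052, Claybrook 0.4170, Rivermont 0.1618.
Largest remainders: Stonebridge, Millford, Pinehurst receive the extra seats.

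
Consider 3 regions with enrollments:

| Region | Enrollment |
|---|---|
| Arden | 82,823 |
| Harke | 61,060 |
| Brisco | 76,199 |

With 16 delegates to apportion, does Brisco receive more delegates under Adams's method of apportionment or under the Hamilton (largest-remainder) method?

Hamilton

Adams: Arden 6, Harke 5, Brisco 5.
Hamilton: Arden 6, Harke 4, Brisco 6.
Brisco gets 5 under Adams and 6 under Hamilton.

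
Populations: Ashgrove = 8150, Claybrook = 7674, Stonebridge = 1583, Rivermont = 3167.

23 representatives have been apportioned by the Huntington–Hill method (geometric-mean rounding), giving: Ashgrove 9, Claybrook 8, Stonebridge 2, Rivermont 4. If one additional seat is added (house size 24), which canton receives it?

Priority for the next seat is population ÷ (√(s·(s+1))).
Priorities: Ashgrove 859.085, Claybrook 904.390, Stonebridge 646.257, Rivermont 708.163.
Highest priority: Claybrook.

Claybrook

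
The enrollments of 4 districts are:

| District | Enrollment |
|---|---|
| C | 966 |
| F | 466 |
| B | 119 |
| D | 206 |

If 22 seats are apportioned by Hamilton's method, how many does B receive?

Total 1757; standard divisor 1757/22 ≈ 79.864.
Standard quotas: C 12.096, F 5.835, B 1.490, D 2.579.
Lower quotas: C 12, F 5, B 1, D 2 (sum 20, leaving 2 seats).
Remainders in descending order: F 0.835, D 0.579, B 0.490, C 0.096.
The surplus seats go to F, D.
B receives 1.

1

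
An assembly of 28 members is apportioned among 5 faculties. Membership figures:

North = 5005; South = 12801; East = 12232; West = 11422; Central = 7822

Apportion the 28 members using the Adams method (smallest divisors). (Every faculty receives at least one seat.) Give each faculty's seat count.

Standard divisor 49282/28 ≈ 1760.071; standard quotas: North 2.844, South 7.273, East 6.950, West 6.490, Central 4.444.
Rounding up gives 3, 8, 7, 7, 5 = 30 seats, so the divisor must be adjusted.
With modified divisor 1930: modified quotas North 2.593, South 6.633, East 6.338, West 5.918, Central 4.053.
Rounding up: North 3, South 7, East 7, West 6, Central 5 (total 28).

North: 3; South: 7; East: 7; West: 6; Central: 5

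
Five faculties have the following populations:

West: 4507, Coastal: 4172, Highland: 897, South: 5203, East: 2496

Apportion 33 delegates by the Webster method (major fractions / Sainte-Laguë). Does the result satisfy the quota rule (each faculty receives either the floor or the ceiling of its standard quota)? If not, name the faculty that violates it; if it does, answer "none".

none

Standard quotas: West 8.610, Coastal 7.970, Highland 1.714, South 9.939, East 4.768.
Webster allocation: West 8, Coastal 8, Highland 2, South 10, East 5.
Every allocation lies between the lower and upper quota.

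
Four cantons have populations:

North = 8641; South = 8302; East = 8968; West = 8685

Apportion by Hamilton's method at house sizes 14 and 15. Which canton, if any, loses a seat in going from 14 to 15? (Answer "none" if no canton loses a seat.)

none

At 14 seats: North 3, South 3, East 4, West 4.
At 15 seats: North 4, South 3, East 4, West 4.
No canton's allocation decreased.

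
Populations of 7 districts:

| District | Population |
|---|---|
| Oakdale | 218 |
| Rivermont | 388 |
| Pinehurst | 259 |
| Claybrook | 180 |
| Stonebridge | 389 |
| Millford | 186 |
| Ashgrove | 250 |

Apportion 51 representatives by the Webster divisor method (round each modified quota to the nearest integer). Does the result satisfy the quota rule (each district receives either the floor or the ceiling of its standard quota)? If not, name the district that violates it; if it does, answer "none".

none

Standard quotas: Oakdale 5.945, Rivermont 10.582, Pinehurst 7.064, Claybrook 4.909, Stonebridge 10.609, Millford 5.073, Ashgrove 6.818.
Webster allocation: Oakdale 6, Rivermont 10, Pinehurst 7, Claybrook 5, Stonebridge 11, Millford 5, Ashgrove 7.
Every allocation lies between the lower and upper quota.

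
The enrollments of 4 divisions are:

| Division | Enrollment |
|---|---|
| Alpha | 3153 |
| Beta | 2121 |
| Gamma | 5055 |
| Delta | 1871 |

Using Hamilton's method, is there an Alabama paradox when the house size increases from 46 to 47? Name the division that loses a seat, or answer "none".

none

At 46 seats: Alpha 12, Beta 8, Gamma 19, Delta 7.
At 47 seats: Alpha 12, Beta 8, Gamma 20, Delta 7.
No division's allocation decreased.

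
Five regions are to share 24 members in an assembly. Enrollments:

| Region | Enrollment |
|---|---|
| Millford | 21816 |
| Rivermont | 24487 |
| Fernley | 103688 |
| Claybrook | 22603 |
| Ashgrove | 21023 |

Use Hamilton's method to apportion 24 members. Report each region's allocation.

Standard divisor: 193617 ÷ 24 ≈ 8067.375.
Standard quotas: Millford 2.7042, Rivermont 3.0353, Fernley 12.8528, Claybrook 2.8018, Ashgrove 2.6059.
Lower quotas: Millford 2, Rivermont 3, Fernley 12, Claybrook 2, Ashgrove 2 (sum 21, leaving 3 seats).
Remainders in descending order: Fernley 0.8528, Claybrook 0.8018, Millford 0.7042, Ashgrove 0.6059, Rivermont 0.0353.
Largest remainders: Fernley, Claybrook, Millford receive the extra seats.

Millford: 3, Rivermont: 3, Fernley: 13, Claybrook: 3, Ashgrove: 2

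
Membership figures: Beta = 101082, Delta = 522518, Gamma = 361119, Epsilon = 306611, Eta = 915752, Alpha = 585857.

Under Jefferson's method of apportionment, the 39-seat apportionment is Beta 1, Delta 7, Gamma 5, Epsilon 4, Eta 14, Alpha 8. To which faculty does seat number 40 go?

Priority for the next seat is population ÷ (current seats + 1).
Priorities: Beta 50541.000, Delta 65314.750, Gamma 60186.500, Epsilon 61322.200, Eta 61050.133, Alpha 65095.222.
Highest priority: Delta.

Delta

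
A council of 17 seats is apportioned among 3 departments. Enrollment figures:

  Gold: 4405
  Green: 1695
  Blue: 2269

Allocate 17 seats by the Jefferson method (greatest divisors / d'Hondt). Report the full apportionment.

Standard divisor 8369/17 ≈ 492.294; standard quotas: Gold 8.948, Green 3.443, Blue 4.609.
Rounding down gives 8, 3, 4 = 15 seats, so the divisor must be adjusted.
With modified divisor 450: modified quotas Gold 9.789, Green 3.767, Blue 5.042.
Rounding down: Gold 9, Green 3, Blue 5 (total 17).

Gold 9; Green 3; Blue 5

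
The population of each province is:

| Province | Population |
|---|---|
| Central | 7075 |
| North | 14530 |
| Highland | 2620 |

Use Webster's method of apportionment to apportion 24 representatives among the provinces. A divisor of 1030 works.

With modified divisor 1030: modified quotas Central 6.869, North 14.107, Highland 2.544.
Rounding to the nearest integer: Central 7, North 14, Highland 3 (total 24).

Central=7, North=14, Highland=3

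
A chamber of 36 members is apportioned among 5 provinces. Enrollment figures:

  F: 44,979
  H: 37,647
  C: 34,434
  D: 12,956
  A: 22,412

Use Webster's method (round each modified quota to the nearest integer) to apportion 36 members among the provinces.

F 11; H 9; C 8; D 3; A 5

Standard divisor 152428/36 ≈ 4234.111; standard quotas: F 10.623, H 8.891, C 8.133, D 3.060, A 5.293.
Rounding to the nearest integer gives F 11, H 9, C 8, D 3, A 5 — total 36, matching the house size, so no adjustment is needed.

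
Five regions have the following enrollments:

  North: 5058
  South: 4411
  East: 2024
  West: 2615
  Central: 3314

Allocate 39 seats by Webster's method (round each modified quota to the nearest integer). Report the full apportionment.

North 11, South 10, East 5, West 6, Central 7

Standard divisor 17422/39 ≈ 446.718; standard quotas: North 11.323, South 9.874, East 4.531, West 5.854, Central 7.419.
Rounding to the nearest integer gives North 11, South 10, East 5, West 6, Central 7 — total 39, matching the house size, so no adjustment is needed.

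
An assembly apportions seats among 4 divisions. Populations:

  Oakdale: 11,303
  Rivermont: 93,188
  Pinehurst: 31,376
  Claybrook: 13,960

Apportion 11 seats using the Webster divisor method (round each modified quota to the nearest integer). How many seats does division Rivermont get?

Standard divisor 149827/11 ≈ 13620.636; standard quotas: Oakdale 0.830, Rivermont 6.842, Pinehurst 2.304, Claybrook 1.025.
Rounding to the nearest integer gives Oakdale 1, Rivermont 7, Pinehurst 2, Claybrook 1 — total 11, matching the house size, so no adjustment is needed.
Rivermont receives 7.

7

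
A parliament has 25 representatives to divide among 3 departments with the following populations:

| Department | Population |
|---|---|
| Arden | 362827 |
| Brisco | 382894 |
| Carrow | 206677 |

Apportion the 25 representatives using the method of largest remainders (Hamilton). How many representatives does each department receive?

Arden 10, Brisco 10, Carrow 5

The standard divisor is 952398/25 ≈ 38095.92.
Standard quotas: Arden 9.5240, Brisco 10.0508, Carrow 5.4252.
Lower quotas: Arden 9, Brisco 10, Carrow 5 (sum 24, leaving 1 seat).
Remainders in descending order: Arden 0.5240, Carrow 0.4252, Brisco 0.0508.
The surplus seat goes to Arden.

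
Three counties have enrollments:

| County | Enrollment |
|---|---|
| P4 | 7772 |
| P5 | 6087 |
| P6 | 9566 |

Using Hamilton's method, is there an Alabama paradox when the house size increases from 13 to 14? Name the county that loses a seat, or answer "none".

At 13 seats: P4 4, P5 4, P6 5.
At 14 seats: P4 5, P5 3, P6 6.
P5 drops from 4 to 3.

P5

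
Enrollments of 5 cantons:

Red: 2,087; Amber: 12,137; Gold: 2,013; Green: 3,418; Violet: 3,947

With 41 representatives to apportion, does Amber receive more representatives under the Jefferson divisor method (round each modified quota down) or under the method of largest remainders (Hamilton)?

Jefferson: Red 3, Amber 22, Gold 3, Green 6, Violet 7.
Hamilton: Red 4, Amber 21, Gold 3, Green 6, Violet 7.
Amber gets 22 under Jefferson and 21 under Hamilton.

Jefferson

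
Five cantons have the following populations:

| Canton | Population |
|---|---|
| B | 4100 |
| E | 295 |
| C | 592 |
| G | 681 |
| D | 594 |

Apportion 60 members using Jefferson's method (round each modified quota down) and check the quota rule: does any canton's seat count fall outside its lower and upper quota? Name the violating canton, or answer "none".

B

Standard quotas: B 39.285, E 2.827, C 5.672, G 6.525, D 5.691.
Jefferson allocation: B 41, E 2, C 5, G 6, D 6.
B has quota 39.285 (lower 39, upper 40) but receives 41 — outside the quota interval.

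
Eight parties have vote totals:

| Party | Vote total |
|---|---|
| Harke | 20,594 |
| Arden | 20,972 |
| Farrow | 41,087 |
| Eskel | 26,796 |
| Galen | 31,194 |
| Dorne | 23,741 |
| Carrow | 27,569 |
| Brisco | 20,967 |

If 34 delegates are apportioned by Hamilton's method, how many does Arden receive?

3

Total 212920; standard divisor 212920/34 ≈ 6262.353.
Standard quotas: Harke 3.2885, Arden 3.3489, Farrow 6.5610, Eskel 4.2789, Galen 4.9812, Dorne 3.7911, Carrow 4.4023, Brisco 3.3481.
Lower quotas: Harke 3, Arden 3, Farrow 6, Eskel 4, Galen 4, Dorne 3, Carrow 4, Brisco 3 (sum 30, leaving 4 seats).
Remainders in descending order: Galen 0.9812, Dorne 0.7911, Farrow 0.5610, Carrow 0.4023, Arden 0.3489, Brisco 0.3481, Harke 0.2885, Eskel 0.2789.
Largest remainders: Galen, Dorne, Farrow, Carrow receive the extra seats.
Arden receives 3.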